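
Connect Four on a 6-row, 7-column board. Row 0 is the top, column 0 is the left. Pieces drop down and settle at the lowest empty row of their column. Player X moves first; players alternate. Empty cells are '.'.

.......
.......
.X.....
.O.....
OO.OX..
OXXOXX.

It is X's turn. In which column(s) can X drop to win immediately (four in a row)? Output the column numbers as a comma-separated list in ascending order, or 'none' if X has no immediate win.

col 0: drop X → no win
col 1: drop X → no win
col 2: drop X → no win
col 3: drop X → no win
col 4: drop X → no win
col 5: drop X → no win
col 6: drop X → no win

Answer: none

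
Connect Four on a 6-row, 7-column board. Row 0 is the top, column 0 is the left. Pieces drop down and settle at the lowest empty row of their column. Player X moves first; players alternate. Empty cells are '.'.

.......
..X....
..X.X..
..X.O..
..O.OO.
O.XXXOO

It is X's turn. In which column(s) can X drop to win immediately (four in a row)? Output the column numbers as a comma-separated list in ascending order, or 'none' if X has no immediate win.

col 0: drop X → no win
col 1: drop X → WIN!
col 2: drop X → WIN!
col 3: drop X → no win
col 4: drop X → no win
col 5: drop X → no win
col 6: drop X → no win

Answer: 1,2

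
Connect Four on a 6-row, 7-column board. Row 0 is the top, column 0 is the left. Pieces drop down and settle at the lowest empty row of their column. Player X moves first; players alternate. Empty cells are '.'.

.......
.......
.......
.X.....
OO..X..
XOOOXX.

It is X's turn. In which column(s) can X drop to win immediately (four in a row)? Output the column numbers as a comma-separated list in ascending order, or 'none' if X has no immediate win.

col 0: drop X → no win
col 1: drop X → no win
col 2: drop X → no win
col 3: drop X → no win
col 4: drop X → no win
col 5: drop X → no win
col 6: drop X → no win

Answer: none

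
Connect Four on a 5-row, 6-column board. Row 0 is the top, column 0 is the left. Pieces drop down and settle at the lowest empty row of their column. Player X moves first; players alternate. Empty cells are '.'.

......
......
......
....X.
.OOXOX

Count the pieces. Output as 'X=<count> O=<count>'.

X=3 O=3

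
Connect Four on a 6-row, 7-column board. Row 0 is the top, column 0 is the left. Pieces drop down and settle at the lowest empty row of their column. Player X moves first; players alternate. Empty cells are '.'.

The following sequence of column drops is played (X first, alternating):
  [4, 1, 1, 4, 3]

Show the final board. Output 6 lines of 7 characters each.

Answer: .......
.......
.......
.......
.X..O..
.O.XX..

Derivation:
Move 1: X drops in col 4, lands at row 5
Move 2: O drops in col 1, lands at row 5
Move 3: X drops in col 1, lands at row 4
Move 4: O drops in col 4, lands at row 4
Move 5: X drops in col 3, lands at row 5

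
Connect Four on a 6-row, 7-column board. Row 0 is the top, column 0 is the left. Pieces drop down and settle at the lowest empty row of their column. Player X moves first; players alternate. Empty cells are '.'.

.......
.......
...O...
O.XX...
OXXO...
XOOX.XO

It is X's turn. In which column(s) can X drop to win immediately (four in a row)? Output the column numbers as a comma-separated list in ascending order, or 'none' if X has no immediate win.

col 0: drop X → no win
col 1: drop X → no win
col 2: drop X → no win
col 3: drop X → no win
col 4: drop X → no win
col 5: drop X → no win
col 6: drop X → no win

Answer: none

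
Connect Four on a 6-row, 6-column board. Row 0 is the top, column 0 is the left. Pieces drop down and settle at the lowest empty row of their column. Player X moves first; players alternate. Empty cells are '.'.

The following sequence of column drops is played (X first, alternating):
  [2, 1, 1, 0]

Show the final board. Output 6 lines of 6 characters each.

Move 1: X drops in col 2, lands at row 5
Move 2: O drops in col 1, lands at row 5
Move 3: X drops in col 1, lands at row 4
Move 4: O drops in col 0, lands at row 5

Answer: ......
......
......
......
.X....
OOX...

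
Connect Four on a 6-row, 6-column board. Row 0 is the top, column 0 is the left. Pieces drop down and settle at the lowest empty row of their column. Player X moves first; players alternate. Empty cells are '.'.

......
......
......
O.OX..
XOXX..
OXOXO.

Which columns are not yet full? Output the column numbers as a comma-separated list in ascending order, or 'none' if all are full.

Answer: 0,1,2,3,4,5

Derivation:
col 0: top cell = '.' → open
col 1: top cell = '.' → open
col 2: top cell = '.' → open
col 3: top cell = '.' → open
col 4: top cell = '.' → open
col 5: top cell = '.' → open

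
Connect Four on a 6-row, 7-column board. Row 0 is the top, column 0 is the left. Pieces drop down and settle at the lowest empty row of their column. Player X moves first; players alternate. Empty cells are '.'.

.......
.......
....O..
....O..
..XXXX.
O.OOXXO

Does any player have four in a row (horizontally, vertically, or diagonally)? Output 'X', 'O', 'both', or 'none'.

X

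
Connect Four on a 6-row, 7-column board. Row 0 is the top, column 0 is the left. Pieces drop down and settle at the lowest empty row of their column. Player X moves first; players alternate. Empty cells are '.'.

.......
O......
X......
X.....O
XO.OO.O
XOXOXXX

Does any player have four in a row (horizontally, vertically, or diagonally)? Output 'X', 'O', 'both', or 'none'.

X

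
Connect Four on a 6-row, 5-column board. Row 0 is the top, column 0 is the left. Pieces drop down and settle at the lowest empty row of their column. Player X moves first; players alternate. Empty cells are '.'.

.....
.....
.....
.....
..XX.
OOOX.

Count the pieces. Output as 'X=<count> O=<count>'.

X=3 O=3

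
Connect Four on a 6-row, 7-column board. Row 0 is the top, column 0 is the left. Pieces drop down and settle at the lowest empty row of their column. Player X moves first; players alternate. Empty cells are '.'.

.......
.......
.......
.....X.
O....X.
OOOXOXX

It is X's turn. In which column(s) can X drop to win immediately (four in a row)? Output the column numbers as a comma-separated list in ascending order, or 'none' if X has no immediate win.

col 0: drop X → no win
col 1: drop X → no win
col 2: drop X → no win
col 3: drop X → no win
col 4: drop X → no win
col 5: drop X → WIN!
col 6: drop X → no win

Answer: 5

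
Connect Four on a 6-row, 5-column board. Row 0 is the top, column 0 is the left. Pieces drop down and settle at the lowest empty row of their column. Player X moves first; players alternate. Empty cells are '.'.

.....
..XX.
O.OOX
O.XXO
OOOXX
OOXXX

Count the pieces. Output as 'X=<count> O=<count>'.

X=10 O=10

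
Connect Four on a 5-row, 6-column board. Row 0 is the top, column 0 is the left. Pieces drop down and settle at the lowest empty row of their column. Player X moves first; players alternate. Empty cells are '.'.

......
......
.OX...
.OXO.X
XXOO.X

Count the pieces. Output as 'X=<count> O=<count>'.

X=6 O=5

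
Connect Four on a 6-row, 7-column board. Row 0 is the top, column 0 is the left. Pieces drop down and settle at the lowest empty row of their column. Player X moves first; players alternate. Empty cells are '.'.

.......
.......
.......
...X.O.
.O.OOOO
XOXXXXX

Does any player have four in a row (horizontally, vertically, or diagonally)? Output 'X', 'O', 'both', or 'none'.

both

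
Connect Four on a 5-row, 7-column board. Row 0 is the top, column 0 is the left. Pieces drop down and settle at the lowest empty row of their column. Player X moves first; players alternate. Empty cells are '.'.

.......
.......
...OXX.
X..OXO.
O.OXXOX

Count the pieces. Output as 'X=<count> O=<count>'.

X=7 O=6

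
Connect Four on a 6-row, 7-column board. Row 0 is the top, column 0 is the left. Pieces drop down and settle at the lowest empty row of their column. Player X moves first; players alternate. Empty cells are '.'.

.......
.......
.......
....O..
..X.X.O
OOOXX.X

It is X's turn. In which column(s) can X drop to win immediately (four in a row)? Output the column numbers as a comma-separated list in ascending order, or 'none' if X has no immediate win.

Answer: 5

Derivation:
col 0: drop X → no win
col 1: drop X → no win
col 2: drop X → no win
col 3: drop X → no win
col 4: drop X → no win
col 5: drop X → WIN!
col 6: drop X → no win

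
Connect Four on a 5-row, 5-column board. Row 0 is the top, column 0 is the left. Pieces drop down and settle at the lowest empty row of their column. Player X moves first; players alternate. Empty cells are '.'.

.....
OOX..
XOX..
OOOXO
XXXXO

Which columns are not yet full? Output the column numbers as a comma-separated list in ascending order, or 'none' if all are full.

Answer: 0,1,2,3,4

Derivation:
col 0: top cell = '.' → open
col 1: top cell = '.' → open
col 2: top cell = '.' → open
col 3: top cell = '.' → open
col 4: top cell = '.' → open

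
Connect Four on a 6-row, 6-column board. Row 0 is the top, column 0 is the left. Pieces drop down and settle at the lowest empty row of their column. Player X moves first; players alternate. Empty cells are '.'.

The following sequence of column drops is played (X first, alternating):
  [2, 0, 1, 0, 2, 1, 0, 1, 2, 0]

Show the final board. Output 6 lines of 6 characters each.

Move 1: X drops in col 2, lands at row 5
Move 2: O drops in col 0, lands at row 5
Move 3: X drops in col 1, lands at row 5
Move 4: O drops in col 0, lands at row 4
Move 5: X drops in col 2, lands at row 4
Move 6: O drops in col 1, lands at row 4
Move 7: X drops in col 0, lands at row 3
Move 8: O drops in col 1, lands at row 3
Move 9: X drops in col 2, lands at row 3
Move 10: O drops in col 0, lands at row 2

Answer: ......
......
O.....
XOX...
OOX...
OXX...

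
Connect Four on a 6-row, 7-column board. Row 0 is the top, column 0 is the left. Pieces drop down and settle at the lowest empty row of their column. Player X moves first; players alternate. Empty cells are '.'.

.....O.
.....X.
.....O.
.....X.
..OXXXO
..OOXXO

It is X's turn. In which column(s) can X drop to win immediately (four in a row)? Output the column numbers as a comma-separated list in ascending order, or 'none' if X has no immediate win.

Answer: none

Derivation:
col 0: drop X → no win
col 1: drop X → no win
col 2: drop X → no win
col 3: drop X → no win
col 4: drop X → no win
col 6: drop X → no win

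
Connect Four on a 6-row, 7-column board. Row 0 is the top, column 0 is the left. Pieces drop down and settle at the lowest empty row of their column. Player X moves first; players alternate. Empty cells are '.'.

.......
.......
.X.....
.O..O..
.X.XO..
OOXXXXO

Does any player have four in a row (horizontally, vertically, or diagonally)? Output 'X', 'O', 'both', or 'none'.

X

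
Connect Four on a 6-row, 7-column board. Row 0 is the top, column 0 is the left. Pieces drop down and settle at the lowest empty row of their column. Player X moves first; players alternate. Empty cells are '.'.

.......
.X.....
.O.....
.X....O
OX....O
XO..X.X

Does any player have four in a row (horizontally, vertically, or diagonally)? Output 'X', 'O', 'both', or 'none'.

none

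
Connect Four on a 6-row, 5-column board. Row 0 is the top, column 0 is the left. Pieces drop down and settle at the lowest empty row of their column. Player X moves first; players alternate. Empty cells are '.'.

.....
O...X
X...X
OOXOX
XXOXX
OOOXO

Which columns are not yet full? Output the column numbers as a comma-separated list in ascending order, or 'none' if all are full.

col 0: top cell = '.' → open
col 1: top cell = '.' → open
col 2: top cell = '.' → open
col 3: top cell = '.' → open
col 4: top cell = '.' → open

Answer: 0,1,2,3,4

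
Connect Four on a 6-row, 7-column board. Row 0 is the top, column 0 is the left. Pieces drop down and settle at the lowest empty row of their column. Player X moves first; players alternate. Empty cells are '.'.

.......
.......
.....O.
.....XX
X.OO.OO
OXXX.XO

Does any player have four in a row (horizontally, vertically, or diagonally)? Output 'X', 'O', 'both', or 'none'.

none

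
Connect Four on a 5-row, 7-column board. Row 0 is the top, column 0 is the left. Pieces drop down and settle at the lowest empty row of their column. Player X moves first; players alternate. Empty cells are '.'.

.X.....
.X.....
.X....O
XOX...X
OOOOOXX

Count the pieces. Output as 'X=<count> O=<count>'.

X=8 O=7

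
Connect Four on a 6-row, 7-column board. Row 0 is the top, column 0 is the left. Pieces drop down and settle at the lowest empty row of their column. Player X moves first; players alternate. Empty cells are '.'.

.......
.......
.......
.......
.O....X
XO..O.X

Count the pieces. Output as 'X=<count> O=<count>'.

X=3 O=3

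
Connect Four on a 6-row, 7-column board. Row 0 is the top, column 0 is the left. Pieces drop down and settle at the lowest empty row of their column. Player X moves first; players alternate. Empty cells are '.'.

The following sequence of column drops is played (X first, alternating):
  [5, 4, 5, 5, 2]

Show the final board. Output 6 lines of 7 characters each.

Move 1: X drops in col 5, lands at row 5
Move 2: O drops in col 4, lands at row 5
Move 3: X drops in col 5, lands at row 4
Move 4: O drops in col 5, lands at row 3
Move 5: X drops in col 2, lands at row 5

Answer: .......
.......
.......
.....O.
.....X.
..X.OX.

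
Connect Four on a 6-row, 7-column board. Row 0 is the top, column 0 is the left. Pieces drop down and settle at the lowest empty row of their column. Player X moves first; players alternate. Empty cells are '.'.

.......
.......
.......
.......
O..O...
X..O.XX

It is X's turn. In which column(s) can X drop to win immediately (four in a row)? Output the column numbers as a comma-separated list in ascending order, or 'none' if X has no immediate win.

col 0: drop X → no win
col 1: drop X → no win
col 2: drop X → no win
col 3: drop X → no win
col 4: drop X → no win
col 5: drop X → no win
col 6: drop X → no win

Answer: none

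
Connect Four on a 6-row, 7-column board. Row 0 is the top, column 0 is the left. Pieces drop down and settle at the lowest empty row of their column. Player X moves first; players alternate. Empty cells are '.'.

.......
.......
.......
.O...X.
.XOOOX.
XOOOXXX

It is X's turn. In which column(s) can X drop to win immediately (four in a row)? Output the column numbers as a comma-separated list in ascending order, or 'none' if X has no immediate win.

Answer: 5

Derivation:
col 0: drop X → no win
col 1: drop X → no win
col 2: drop X → no win
col 3: drop X → no win
col 4: drop X → no win
col 5: drop X → WIN!
col 6: drop X → no win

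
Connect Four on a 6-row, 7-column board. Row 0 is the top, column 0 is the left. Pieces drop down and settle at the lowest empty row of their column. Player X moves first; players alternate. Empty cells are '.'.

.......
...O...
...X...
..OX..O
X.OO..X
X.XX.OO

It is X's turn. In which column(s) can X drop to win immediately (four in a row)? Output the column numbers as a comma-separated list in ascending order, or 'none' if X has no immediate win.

Answer: 1

Derivation:
col 0: drop X → no win
col 1: drop X → WIN!
col 2: drop X → no win
col 3: drop X → no win
col 4: drop X → no win
col 5: drop X → no win
col 6: drop X → no win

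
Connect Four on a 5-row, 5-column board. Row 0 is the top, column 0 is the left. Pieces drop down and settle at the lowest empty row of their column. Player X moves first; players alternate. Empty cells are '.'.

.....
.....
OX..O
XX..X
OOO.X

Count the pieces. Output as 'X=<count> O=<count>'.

X=5 O=5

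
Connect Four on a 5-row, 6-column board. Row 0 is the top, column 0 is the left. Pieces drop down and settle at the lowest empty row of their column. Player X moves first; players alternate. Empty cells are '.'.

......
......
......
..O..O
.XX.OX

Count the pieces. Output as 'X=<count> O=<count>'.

X=3 O=3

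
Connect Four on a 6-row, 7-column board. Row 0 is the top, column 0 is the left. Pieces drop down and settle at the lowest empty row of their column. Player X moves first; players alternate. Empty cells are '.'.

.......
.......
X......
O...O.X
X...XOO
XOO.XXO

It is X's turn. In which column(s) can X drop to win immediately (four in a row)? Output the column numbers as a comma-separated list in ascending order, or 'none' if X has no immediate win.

Answer: none

Derivation:
col 0: drop X → no win
col 1: drop X → no win
col 2: drop X → no win
col 3: drop X → no win
col 4: drop X → no win
col 5: drop X → no win
col 6: drop X → no win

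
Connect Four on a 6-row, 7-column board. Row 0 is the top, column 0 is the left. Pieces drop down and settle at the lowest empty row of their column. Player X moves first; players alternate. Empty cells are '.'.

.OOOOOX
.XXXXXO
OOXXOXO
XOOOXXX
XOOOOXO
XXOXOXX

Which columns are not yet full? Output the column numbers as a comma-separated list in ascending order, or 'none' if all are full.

col 0: top cell = '.' → open
col 1: top cell = 'O' → FULL
col 2: top cell = 'O' → FULL
col 3: top cell = 'O' → FULL
col 4: top cell = 'O' → FULL
col 5: top cell = 'O' → FULL
col 6: top cell = 'X' → FULL

Answer: 0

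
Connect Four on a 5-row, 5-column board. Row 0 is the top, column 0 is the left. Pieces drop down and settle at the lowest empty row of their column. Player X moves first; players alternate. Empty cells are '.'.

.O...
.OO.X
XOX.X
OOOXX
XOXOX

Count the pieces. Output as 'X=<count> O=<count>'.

X=9 O=9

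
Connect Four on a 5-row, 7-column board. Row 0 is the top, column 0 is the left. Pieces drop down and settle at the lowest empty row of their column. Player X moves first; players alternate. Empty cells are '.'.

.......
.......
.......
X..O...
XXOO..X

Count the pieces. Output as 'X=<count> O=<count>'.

X=4 O=3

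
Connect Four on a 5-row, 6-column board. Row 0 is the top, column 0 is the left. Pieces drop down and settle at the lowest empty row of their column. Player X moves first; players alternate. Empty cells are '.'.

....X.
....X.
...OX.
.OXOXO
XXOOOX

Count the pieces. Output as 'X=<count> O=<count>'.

X=8 O=7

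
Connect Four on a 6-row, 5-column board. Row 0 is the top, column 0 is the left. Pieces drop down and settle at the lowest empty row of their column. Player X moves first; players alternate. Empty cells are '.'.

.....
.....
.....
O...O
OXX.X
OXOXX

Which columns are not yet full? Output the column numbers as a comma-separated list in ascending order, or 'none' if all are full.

col 0: top cell = '.' → open
col 1: top cell = '.' → open
col 2: top cell = '.' → open
col 3: top cell = '.' → open
col 4: top cell = '.' → open

Answer: 0,1,2,3,4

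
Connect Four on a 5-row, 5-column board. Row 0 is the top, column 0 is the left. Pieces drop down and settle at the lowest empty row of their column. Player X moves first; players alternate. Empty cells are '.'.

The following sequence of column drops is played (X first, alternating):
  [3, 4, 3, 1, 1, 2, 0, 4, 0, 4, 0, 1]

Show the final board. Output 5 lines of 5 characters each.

Answer: .....
.....
XO..O
XX.XO
XOOXO

Derivation:
Move 1: X drops in col 3, lands at row 4
Move 2: O drops in col 4, lands at row 4
Move 3: X drops in col 3, lands at row 3
Move 4: O drops in col 1, lands at row 4
Move 5: X drops in col 1, lands at row 3
Move 6: O drops in col 2, lands at row 4
Move 7: X drops in col 0, lands at row 4
Move 8: O drops in col 4, lands at row 3
Move 9: X drops in col 0, lands at row 3
Move 10: O drops in col 4, lands at row 2
Move 11: X drops in col 0, lands at row 2
Move 12: O drops in col 1, lands at row 2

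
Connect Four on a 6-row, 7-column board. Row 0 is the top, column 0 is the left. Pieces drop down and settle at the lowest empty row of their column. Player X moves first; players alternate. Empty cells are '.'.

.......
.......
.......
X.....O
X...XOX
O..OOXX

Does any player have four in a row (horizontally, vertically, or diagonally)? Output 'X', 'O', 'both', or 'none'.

none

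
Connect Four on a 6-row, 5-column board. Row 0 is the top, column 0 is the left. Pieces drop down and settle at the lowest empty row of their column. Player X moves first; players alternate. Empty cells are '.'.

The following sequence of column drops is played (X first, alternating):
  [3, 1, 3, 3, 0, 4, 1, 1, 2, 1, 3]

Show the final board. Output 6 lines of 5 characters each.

Move 1: X drops in col 3, lands at row 5
Move 2: O drops in col 1, lands at row 5
Move 3: X drops in col 3, lands at row 4
Move 4: O drops in col 3, lands at row 3
Move 5: X drops in col 0, lands at row 5
Move 6: O drops in col 4, lands at row 5
Move 7: X drops in col 1, lands at row 4
Move 8: O drops in col 1, lands at row 3
Move 9: X drops in col 2, lands at row 5
Move 10: O drops in col 1, lands at row 2
Move 11: X drops in col 3, lands at row 2

Answer: .....
.....
.O.X.
.O.O.
.X.X.
XOXXO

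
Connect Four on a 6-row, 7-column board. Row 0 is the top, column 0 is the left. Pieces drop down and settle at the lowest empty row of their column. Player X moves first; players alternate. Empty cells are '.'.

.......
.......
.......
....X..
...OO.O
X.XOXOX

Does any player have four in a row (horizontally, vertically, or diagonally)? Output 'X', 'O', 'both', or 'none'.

none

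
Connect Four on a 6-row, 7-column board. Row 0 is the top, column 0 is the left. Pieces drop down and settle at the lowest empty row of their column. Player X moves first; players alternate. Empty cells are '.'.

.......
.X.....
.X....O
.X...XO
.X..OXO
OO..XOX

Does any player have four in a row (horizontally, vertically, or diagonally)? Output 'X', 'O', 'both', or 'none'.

X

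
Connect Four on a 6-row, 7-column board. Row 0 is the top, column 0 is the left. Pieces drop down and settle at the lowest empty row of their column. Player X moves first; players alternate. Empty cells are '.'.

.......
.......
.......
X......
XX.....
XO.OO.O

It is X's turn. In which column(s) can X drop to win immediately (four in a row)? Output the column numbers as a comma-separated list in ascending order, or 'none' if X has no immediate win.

col 0: drop X → WIN!
col 1: drop X → no win
col 2: drop X → no win
col 3: drop X → no win
col 4: drop X → no win
col 5: drop X → no win
col 6: drop X → no win

Answer: 0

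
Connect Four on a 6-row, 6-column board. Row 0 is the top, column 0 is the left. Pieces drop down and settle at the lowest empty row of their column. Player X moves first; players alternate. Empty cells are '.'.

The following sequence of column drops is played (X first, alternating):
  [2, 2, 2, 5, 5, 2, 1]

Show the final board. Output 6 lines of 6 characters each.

Answer: ......
......
..O...
..X...
..O..X
.XX..O

Derivation:
Move 1: X drops in col 2, lands at row 5
Move 2: O drops in col 2, lands at row 4
Move 3: X drops in col 2, lands at row 3
Move 4: O drops in col 5, lands at row 5
Move 5: X drops in col 5, lands at row 4
Move 6: O drops in col 2, lands at row 2
Move 7: X drops in col 1, lands at row 5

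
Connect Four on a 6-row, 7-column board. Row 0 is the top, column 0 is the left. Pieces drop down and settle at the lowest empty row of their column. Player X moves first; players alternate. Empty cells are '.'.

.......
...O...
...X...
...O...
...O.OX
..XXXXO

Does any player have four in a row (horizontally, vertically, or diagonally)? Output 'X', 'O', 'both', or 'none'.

X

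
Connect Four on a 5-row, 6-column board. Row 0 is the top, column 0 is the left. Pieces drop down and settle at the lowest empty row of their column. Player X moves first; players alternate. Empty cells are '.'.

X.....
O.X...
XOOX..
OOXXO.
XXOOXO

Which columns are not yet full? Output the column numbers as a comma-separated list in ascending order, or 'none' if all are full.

col 0: top cell = 'X' → FULL
col 1: top cell = '.' → open
col 2: top cell = '.' → open
col 3: top cell = '.' → open
col 4: top cell = '.' → open
col 5: top cell = '.' → open

Answer: 1,2,3,4,5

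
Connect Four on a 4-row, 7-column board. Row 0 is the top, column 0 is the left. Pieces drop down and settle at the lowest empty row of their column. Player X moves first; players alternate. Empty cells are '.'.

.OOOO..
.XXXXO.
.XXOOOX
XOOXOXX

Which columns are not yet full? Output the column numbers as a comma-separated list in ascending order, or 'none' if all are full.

Answer: 0,5,6

Derivation:
col 0: top cell = '.' → open
col 1: top cell = 'O' → FULL
col 2: top cell = 'O' → FULL
col 3: top cell = 'O' → FULL
col 4: top cell = 'O' → FULL
col 5: top cell = '.' → open
col 6: top cell = '.' → open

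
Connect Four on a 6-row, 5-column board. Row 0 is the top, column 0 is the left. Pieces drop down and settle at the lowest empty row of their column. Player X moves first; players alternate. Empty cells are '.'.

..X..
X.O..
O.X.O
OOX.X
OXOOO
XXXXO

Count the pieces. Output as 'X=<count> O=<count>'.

X=10 O=10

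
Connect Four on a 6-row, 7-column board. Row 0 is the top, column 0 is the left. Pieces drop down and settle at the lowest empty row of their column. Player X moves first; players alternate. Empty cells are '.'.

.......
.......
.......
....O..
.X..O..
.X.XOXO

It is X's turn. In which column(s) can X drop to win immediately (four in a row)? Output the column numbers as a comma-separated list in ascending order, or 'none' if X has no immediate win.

Answer: none

Derivation:
col 0: drop X → no win
col 1: drop X → no win
col 2: drop X → no win
col 3: drop X → no win
col 4: drop X → no win
col 5: drop X → no win
col 6: drop X → no win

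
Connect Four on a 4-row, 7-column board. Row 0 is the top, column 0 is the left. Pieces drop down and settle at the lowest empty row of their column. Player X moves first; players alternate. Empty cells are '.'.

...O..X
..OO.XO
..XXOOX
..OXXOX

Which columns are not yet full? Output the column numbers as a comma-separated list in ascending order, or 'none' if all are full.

Answer: 0,1,2,4,5

Derivation:
col 0: top cell = '.' → open
col 1: top cell = '.' → open
col 2: top cell = '.' → open
col 3: top cell = 'O' → FULL
col 4: top cell = '.' → open
col 5: top cell = '.' → open
col 6: top cell = 'X' → FULL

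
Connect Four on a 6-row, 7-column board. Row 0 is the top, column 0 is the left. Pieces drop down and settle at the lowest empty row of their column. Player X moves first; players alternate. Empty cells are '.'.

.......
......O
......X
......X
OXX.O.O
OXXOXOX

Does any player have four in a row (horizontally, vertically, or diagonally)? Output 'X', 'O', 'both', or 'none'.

none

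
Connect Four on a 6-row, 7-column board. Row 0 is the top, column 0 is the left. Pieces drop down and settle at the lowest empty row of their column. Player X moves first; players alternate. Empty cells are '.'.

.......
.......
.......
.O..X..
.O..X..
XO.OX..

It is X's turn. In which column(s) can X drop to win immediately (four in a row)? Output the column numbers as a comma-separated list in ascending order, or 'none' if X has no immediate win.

col 0: drop X → no win
col 1: drop X → no win
col 2: drop X → no win
col 3: drop X → no win
col 4: drop X → WIN!
col 5: drop X → no win
col 6: drop X → no win

Answer: 4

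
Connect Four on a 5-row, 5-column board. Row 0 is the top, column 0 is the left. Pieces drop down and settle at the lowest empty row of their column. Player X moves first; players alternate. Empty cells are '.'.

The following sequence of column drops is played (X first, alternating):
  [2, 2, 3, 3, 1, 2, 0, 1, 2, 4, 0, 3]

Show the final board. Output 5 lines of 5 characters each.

Move 1: X drops in col 2, lands at row 4
Move 2: O drops in col 2, lands at row 3
Move 3: X drops in col 3, lands at row 4
Move 4: O drops in col 3, lands at row 3
Move 5: X drops in col 1, lands at row 4
Move 6: O drops in col 2, lands at row 2
Move 7: X drops in col 0, lands at row 4
Move 8: O drops in col 1, lands at row 3
Move 9: X drops in col 2, lands at row 1
Move 10: O drops in col 4, lands at row 4
Move 11: X drops in col 0, lands at row 3
Move 12: O drops in col 3, lands at row 2

Answer: .....
..X..
..OO.
XOOO.
XXXXO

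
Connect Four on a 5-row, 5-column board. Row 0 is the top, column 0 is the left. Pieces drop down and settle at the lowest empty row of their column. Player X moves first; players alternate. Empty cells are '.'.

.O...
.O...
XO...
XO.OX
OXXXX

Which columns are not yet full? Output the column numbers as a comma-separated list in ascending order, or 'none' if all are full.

Answer: 0,2,3,4

Derivation:
col 0: top cell = '.' → open
col 1: top cell = 'O' → FULL
col 2: top cell = '.' → open
col 3: top cell = '.' → open
col 4: top cell = '.' → open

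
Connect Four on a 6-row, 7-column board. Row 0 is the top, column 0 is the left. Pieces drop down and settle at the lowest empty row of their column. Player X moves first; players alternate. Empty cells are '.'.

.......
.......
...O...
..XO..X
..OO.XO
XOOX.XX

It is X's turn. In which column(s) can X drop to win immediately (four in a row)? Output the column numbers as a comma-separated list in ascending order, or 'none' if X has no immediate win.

col 0: drop X → no win
col 1: drop X → no win
col 2: drop X → no win
col 3: drop X → no win
col 4: drop X → WIN!
col 5: drop X → no win
col 6: drop X → no win

Answer: 4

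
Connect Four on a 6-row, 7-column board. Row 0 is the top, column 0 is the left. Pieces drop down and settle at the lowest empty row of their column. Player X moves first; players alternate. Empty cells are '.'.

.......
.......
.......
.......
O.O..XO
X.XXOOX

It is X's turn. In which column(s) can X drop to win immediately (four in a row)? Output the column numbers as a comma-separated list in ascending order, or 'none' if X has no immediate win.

Answer: 1

Derivation:
col 0: drop X → no win
col 1: drop X → WIN!
col 2: drop X → no win
col 3: drop X → no win
col 4: drop X → no win
col 5: drop X → no win
col 6: drop X → no win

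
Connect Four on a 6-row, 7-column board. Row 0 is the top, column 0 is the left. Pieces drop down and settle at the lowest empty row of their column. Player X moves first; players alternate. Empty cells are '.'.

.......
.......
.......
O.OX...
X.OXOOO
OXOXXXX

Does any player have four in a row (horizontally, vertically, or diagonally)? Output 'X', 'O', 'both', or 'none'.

X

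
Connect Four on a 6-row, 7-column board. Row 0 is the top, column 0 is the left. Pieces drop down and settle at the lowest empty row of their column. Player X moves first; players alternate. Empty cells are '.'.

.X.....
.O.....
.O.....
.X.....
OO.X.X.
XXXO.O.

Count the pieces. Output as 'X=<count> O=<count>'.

X=7 O=6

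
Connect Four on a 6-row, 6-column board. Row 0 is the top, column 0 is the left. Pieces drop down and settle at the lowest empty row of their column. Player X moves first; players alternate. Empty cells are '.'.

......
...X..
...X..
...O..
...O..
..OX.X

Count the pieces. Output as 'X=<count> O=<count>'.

X=4 O=3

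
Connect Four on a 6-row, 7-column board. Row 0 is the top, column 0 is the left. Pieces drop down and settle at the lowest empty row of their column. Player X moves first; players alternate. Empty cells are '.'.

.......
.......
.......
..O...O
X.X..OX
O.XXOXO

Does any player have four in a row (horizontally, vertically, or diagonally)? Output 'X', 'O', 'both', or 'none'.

none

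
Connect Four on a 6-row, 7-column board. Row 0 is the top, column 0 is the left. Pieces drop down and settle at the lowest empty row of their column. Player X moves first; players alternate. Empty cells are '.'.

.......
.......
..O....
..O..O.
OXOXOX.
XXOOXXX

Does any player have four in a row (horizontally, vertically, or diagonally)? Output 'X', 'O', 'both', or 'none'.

O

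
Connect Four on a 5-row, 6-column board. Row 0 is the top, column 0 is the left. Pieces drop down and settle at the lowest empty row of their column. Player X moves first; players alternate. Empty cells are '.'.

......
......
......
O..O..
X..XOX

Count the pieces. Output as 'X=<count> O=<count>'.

X=3 O=3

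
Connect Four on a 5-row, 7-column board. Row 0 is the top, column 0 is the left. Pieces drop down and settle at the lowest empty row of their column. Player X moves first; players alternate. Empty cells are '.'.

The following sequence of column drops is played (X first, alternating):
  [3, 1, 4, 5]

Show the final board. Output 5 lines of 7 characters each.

Answer: .......
.......
.......
.......
.O.XXO.

Derivation:
Move 1: X drops in col 3, lands at row 4
Move 2: O drops in col 1, lands at row 4
Move 3: X drops in col 4, lands at row 4
Move 4: O drops in col 5, lands at row 4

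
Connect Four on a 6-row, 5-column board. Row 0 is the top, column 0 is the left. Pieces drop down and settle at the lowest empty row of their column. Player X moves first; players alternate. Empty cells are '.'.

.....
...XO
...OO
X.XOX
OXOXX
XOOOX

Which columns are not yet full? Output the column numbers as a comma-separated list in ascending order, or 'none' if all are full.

col 0: top cell = '.' → open
col 1: top cell = '.' → open
col 2: top cell = '.' → open
col 3: top cell = '.' → open
col 4: top cell = '.' → open

Answer: 0,1,2,3,4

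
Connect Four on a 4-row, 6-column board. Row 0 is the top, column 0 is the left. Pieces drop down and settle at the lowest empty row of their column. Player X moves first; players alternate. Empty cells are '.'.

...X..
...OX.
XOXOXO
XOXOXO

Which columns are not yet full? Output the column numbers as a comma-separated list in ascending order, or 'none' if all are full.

col 0: top cell = '.' → open
col 1: top cell = '.' → open
col 2: top cell = '.' → open
col 3: top cell = 'X' → FULL
col 4: top cell = '.' → open
col 5: top cell = '.' → open

Answer: 0,1,2,4,5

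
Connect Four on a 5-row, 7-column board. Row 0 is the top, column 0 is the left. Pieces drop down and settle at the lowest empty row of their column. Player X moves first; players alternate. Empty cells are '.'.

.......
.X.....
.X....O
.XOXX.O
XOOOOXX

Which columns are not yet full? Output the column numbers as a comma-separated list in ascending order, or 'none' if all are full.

Answer: 0,1,2,3,4,5,6

Derivation:
col 0: top cell = '.' → open
col 1: top cell = '.' → open
col 2: top cell = '.' → open
col 3: top cell = '.' → open
col 4: top cell = '.' → open
col 5: top cell = '.' → open
col 6: top cell = '.' → open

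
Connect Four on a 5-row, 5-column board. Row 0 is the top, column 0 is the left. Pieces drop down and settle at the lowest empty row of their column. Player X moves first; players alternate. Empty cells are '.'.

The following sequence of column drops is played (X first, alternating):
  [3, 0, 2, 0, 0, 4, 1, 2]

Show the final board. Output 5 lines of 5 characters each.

Move 1: X drops in col 3, lands at row 4
Move 2: O drops in col 0, lands at row 4
Move 3: X drops in col 2, lands at row 4
Move 4: O drops in col 0, lands at row 3
Move 5: X drops in col 0, lands at row 2
Move 6: O drops in col 4, lands at row 4
Move 7: X drops in col 1, lands at row 4
Move 8: O drops in col 2, lands at row 3

Answer: .....
.....
X....
O.O..
OXXXO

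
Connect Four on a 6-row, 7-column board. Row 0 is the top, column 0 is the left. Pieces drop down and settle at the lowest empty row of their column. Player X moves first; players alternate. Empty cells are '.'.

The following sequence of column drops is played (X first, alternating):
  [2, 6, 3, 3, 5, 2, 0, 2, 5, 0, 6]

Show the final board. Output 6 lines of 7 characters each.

Move 1: X drops in col 2, lands at row 5
Move 2: O drops in col 6, lands at row 5
Move 3: X drops in col 3, lands at row 5
Move 4: O drops in col 3, lands at row 4
Move 5: X drops in col 5, lands at row 5
Move 6: O drops in col 2, lands at row 4
Move 7: X drops in col 0, lands at row 5
Move 8: O drops in col 2, lands at row 3
Move 9: X drops in col 5, lands at row 4
Move 10: O drops in col 0, lands at row 4
Move 11: X drops in col 6, lands at row 4

Answer: .......
.......
.......
..O....
O.OO.XX
X.XX.XO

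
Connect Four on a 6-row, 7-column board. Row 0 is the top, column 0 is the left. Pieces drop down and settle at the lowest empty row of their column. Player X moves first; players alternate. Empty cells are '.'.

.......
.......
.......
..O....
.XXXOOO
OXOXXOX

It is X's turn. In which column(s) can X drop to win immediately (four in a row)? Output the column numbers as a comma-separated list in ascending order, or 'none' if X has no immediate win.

col 0: drop X → WIN!
col 1: drop X → no win
col 2: drop X → no win
col 3: drop X → no win
col 4: drop X → no win
col 5: drop X → no win
col 6: drop X → no win

Answer: 0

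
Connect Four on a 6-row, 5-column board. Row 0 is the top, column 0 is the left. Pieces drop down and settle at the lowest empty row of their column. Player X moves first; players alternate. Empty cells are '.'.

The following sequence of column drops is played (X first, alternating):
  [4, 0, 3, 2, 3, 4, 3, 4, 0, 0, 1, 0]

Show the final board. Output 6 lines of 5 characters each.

Answer: .....
.....
O....
O..XO
X..XO
OXOXX

Derivation:
Move 1: X drops in col 4, lands at row 5
Move 2: O drops in col 0, lands at row 5
Move 3: X drops in col 3, lands at row 5
Move 4: O drops in col 2, lands at row 5
Move 5: X drops in col 3, lands at row 4
Move 6: O drops in col 4, lands at row 4
Move 7: X drops in col 3, lands at row 3
Move 8: O drops in col 4, lands at row 3
Move 9: X drops in col 0, lands at row 4
Move 10: O drops in col 0, lands at row 3
Move 11: X drops in col 1, lands at row 5
Move 12: O drops in col 0, lands at row 2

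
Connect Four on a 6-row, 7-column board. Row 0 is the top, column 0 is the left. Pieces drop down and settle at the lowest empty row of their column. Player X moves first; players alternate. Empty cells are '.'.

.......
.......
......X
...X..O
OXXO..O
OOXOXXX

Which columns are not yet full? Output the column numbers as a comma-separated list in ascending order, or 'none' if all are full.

col 0: top cell = '.' → open
col 1: top cell = '.' → open
col 2: top cell = '.' → open
col 3: top cell = '.' → open
col 4: top cell = '.' → open
col 5: top cell = '.' → open
col 6: top cell = '.' → open

Answer: 0,1,2,3,4,5,6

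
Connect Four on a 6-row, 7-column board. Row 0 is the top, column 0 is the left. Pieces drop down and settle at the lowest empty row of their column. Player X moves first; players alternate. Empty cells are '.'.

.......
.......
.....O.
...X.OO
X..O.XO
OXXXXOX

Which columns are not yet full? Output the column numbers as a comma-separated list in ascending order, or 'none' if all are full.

Answer: 0,1,2,3,4,5,6

Derivation:
col 0: top cell = '.' → open
col 1: top cell = '.' → open
col 2: top cell = '.' → open
col 3: top cell = '.' → open
col 4: top cell = '.' → open
col 5: top cell = '.' → open
col 6: top cell = '.' → open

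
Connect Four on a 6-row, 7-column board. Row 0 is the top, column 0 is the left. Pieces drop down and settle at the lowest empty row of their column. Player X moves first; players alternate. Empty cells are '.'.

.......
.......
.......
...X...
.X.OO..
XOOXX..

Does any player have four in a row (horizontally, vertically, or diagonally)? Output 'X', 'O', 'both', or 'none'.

none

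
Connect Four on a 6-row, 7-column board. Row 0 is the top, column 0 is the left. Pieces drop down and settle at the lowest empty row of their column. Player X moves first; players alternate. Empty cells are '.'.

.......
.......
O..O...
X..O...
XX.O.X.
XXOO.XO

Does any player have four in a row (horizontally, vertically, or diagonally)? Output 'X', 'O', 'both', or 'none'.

O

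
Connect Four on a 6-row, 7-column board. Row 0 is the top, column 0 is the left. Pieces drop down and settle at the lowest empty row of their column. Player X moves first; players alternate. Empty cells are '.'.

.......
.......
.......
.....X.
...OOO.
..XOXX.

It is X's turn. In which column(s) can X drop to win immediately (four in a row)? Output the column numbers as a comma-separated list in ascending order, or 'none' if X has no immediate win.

Answer: none

Derivation:
col 0: drop X → no win
col 1: drop X → no win
col 2: drop X → no win
col 3: drop X → no win
col 4: drop X → no win
col 5: drop X → no win
col 6: drop X → no win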